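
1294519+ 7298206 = 8592725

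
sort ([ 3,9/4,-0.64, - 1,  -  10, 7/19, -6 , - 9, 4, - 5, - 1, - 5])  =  [ - 10,-9,  -  6, - 5, - 5, - 1, - 1, - 0.64, 7/19, 9/4,3, 4]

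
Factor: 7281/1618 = 2^( - 1)*3^2  =  9/2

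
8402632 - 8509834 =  - 107202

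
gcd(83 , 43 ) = 1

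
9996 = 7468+2528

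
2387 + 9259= 11646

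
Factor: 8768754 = 2^1 * 3^2 *619^1* 787^1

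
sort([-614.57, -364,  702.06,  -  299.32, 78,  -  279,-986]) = [ - 986, - 614.57,-364, - 299.32,  -  279, 78, 702.06 ]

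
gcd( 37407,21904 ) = 37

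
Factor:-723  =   - 3^1*241^1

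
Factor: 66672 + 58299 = 124971  =  3^1*7^1*11^1*541^1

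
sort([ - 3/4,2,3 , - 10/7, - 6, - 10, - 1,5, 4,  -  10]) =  [  -  10 , - 10, - 6, - 10/7, - 1, - 3/4,2, 3, 4,5]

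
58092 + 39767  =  97859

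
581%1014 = 581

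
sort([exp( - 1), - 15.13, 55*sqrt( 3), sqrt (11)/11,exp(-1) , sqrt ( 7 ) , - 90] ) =[ - 90,-15.13,sqrt ( 11)/11,exp( - 1), exp( - 1), sqrt( 7), 55*sqrt( 3 )]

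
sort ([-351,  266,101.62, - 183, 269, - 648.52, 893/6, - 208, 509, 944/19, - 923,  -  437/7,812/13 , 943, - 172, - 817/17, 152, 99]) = [ -923, - 648.52, - 351, - 208 , - 183,  -  172, - 437/7, - 817/17, 944/19, 812/13, 99,101.62, 893/6,152 , 266, 269, 509,943]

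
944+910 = 1854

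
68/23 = 68/23 = 2.96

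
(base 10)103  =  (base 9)124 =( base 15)6d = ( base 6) 251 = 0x67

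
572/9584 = 143/2396= 0.06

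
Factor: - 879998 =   -  2^1*7^1*239^1*263^1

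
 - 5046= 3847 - 8893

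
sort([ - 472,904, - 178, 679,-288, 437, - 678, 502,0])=[ - 678 , - 472, - 288,-178,0, 437, 502, 679, 904 ] 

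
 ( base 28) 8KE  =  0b1101010111110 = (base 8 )15276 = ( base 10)6846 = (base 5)204341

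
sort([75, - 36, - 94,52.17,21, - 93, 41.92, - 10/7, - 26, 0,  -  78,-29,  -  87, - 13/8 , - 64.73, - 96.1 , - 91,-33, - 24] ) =[ - 96.1,  -  94, - 93, - 91 ,- 87,-78,-64.73, - 36,  -  33,- 29,  -  26, - 24, - 13/8, -10/7,0, 21, 41.92,52.17,75] 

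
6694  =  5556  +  1138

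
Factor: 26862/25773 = 74/71=2^1*37^1*71^(  -  1)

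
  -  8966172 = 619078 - 9585250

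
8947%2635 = 1042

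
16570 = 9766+6804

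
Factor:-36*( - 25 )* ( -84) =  - 2^4 * 3^3*5^2*7^1 = - 75600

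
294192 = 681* 432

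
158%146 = 12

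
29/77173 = 29/77173 =0.00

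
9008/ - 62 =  - 146 + 22/31  =  - 145.29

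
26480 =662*40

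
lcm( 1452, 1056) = 11616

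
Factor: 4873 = 11^1 * 443^1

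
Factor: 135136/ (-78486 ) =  - 656/381 = - 2^4 *3^(-1 )*41^1*  127^(-1) 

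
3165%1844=1321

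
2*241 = 482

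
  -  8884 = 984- 9868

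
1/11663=1/11663 = 0.00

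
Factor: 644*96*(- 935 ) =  - 57805440 = - 2^7  *3^1*5^1 * 7^1 * 11^1*17^1  *23^1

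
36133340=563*64180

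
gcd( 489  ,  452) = 1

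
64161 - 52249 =11912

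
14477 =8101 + 6376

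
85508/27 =85508/27 = 3166.96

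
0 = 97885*0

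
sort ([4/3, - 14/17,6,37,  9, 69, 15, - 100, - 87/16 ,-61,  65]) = [ - 100,-61, - 87/16, - 14/17,4/3,  6, 9,15,37,65, 69 ] 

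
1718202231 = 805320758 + 912881473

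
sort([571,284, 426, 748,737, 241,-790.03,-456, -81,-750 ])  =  [-790.03, - 750,-456,-81, 241,284,426,571,737, 748 ] 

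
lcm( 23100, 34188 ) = 854700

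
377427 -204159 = 173268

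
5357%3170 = 2187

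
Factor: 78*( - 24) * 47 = - 2^4*3^2*13^1*47^1=- 87984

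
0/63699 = 0 = 0.00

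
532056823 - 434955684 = 97101139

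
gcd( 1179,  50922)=9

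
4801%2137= 527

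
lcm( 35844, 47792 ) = 143376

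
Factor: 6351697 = 11^1 * 577427^1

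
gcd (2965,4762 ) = 1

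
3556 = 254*14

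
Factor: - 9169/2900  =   - 2^(  -  2)*5^( - 2 ) *29^( - 1 )*53^1*173^1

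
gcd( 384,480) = 96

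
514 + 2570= 3084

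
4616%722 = 284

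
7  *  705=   4935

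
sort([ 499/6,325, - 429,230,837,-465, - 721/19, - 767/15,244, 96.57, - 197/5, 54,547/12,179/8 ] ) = [ - 465, - 429, - 767/15, - 197/5,-721/19,179/8, 547/12,54,499/6,96.57, 230, 244,325,837 ]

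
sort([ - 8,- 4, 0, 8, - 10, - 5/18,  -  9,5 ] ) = [ - 10, -9, - 8, - 4, - 5/18,0 , 5, 8]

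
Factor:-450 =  - 2^1 * 3^2* 5^2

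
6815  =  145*47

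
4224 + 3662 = 7886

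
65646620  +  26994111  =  92640731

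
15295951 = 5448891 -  - 9847060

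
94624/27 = 94624/27 = 3504.59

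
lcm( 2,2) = 2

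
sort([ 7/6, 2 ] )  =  [ 7/6,2]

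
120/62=60/31 = 1.94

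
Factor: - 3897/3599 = - 3^2 * 59^ ( - 1 )*61^(-1 )*433^1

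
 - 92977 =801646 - 894623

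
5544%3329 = 2215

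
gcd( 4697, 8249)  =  1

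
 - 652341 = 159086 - 811427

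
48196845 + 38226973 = 86423818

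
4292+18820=23112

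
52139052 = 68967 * 756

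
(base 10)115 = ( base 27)47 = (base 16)73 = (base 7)223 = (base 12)97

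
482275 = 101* 4775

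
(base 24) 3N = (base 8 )137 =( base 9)115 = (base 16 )5F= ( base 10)95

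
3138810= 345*9098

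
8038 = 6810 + 1228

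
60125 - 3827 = 56298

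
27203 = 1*27203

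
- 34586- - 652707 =618121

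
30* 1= 30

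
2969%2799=170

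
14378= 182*79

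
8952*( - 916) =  - 8200032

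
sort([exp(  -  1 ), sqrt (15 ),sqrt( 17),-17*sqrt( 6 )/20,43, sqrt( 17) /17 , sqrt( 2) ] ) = [ - 17*sqrt (6 )/20,sqrt( 17 )/17, exp ( -1),sqrt( 2 ), sqrt(15 ),sqrt (17 ),43] 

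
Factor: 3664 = 2^4*229^1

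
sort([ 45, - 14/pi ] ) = [-14/pi,45]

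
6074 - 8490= - 2416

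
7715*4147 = 31994105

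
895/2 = 895/2 = 447.50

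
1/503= 1/503 =0.00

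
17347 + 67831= 85178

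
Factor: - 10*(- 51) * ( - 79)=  - 40290=- 2^1*3^1*5^1*17^1*79^1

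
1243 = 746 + 497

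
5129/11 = 5129/11 = 466.27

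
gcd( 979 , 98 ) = 1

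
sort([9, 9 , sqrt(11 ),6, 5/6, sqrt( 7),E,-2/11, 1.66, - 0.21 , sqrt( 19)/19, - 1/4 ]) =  [ - 1/4, - 0.21,-2/11, sqrt ( 19)/19,5/6 , 1.66,sqrt( 7) , E, sqrt ( 11), 6, 9, 9 ]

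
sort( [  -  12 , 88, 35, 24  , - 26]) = [-26, - 12, 24,  35, 88]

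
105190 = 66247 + 38943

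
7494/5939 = 1 + 1555/5939 = 1.26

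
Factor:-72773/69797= - 7^( - 1 )*13^ ( -2 ) * 59^( - 1)*61^1*1193^1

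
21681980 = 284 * 76345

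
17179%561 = 349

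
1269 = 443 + 826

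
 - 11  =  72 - 83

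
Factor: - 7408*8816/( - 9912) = 8163616/1239= 2^5*3^( - 1 )*7^( - 1 ) * 19^1*29^1 * 59^(-1 ) *463^1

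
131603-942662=-811059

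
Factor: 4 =2^2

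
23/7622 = 23/7622 = 0.00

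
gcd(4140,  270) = 90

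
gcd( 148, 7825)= 1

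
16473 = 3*5491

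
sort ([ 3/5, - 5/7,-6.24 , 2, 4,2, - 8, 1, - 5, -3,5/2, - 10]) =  [-10,- 8,-6.24,  -  5,-3, - 5/7,  3/5, 1 , 2,2,5/2,4 ]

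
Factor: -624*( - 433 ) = 2^4*3^1*13^1*433^1 = 270192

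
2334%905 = 524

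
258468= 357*724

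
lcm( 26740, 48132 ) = 240660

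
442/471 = 442/471 = 0.94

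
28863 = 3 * 9621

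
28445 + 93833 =122278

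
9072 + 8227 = 17299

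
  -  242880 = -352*690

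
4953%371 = 130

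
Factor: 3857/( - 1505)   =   -5^(-1)*19^1*29^1*43^( - 1) = - 551/215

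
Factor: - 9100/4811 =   -  2^2*5^2*7^1 * 13^1*17^( - 1)*283^( - 1)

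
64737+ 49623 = 114360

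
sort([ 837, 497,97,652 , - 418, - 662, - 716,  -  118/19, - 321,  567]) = [ - 716 , - 662, -418,-321, - 118/19,97, 497,567,  652 , 837 ] 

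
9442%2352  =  34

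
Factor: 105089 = 19^1*5531^1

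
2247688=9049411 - 6801723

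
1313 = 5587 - 4274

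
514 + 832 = 1346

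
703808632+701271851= 1405080483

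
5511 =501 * 11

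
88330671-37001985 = 51328686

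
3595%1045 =460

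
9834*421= 4140114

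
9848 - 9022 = 826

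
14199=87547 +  - 73348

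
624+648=1272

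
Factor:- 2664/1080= - 37/15=- 3^( - 1)*5^ ( -1 )*37^1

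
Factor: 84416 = 2^6* 1319^1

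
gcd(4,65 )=1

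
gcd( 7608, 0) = 7608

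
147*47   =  6909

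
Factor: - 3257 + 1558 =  - 1699^1=- 1699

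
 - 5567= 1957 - 7524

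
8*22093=176744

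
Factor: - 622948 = - 2^2*17^1*9161^1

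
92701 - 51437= 41264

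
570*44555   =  25396350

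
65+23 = 88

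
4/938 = 2/469  =  0.00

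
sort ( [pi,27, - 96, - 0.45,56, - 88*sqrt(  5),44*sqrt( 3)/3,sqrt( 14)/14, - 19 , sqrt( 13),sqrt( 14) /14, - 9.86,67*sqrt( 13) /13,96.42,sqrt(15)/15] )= [ - 88*sqrt( 5 ) ,  -  96, - 19, - 9.86, - 0.45, sqrt( 15 )/15, sqrt( 14 )/14, sqrt( 14)/14,pi, sqrt( 13 ),67*sqrt(13 )/13, 44*sqrt(3)/3, 27,56,96.42 ] 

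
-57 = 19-76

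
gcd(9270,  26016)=6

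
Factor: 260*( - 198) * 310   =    -  15958800 =- 2^4*3^2*5^2*11^1*13^1*31^1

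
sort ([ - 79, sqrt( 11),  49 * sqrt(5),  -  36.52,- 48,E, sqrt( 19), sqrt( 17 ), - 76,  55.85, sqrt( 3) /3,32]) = [ - 79, - 76,-48, - 36.52,sqrt( 3) /3, E, sqrt( 11 ),sqrt( 17),  sqrt( 19), 32,  55.85,  49*sqrt( 5) ] 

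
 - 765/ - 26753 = 765/26753 = 0.03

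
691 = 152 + 539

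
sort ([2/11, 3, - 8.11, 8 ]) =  [  -  8.11  ,  2/11,3,8]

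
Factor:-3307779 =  - 3^2 * 367531^1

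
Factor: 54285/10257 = 5^1*7^1*11^1*13^( - 1 ) * 47^1*263^ ( - 1) = 18095/3419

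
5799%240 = 39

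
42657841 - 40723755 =1934086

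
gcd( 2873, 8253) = 1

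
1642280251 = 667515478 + 974764773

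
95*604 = 57380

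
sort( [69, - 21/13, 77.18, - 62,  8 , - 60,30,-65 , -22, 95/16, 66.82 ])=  [ - 65, - 62,-60, - 22, - 21/13,  95/16,8, 30, 66.82,  69, 77.18]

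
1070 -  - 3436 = 4506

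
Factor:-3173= - 19^1*167^1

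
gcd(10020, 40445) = 5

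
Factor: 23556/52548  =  13/29 = 13^1 *29^ ( - 1)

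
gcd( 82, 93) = 1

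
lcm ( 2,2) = 2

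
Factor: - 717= - 3^1 * 239^1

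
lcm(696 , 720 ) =20880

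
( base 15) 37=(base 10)52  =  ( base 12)44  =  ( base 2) 110100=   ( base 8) 64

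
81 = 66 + 15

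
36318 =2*18159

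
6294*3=18882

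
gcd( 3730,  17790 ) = 10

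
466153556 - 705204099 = - 239050543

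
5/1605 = 1/321 = 0.00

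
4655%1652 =1351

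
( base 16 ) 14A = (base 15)170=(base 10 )330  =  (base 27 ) c6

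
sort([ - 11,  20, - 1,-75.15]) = [ - 75.15, - 11, - 1,20 ]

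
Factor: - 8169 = - 3^1*7^1*389^1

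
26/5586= 13/2793 = 0.00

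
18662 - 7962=10700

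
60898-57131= 3767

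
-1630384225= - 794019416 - 836364809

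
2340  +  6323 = 8663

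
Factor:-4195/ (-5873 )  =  5^1*7^( - 1 ) = 5/7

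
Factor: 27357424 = 2^4*139^1 * 12301^1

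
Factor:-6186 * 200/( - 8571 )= 412400/2857 =2^4*5^2*1031^1 * 2857^( - 1 )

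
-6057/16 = -6057/16 = - 378.56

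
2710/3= 903 +1/3 = 903.33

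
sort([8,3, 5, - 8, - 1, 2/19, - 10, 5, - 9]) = [ - 10, - 9, -8, - 1,2/19, 3,5, 5,8 ] 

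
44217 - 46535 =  - 2318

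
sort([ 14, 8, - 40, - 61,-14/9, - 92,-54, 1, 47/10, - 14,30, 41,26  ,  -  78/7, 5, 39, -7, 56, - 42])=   [ - 92 , - 61 , - 54, - 42, - 40,-14, - 78/7 , - 7, - 14/9,1,47/10 , 5,  8, 14, 26, 30,39, 41,  56 ] 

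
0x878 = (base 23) 426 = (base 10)2168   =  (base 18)6c8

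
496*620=307520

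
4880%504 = 344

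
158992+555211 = 714203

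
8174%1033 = 943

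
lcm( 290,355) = 20590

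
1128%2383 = 1128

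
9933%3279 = 96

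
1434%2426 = 1434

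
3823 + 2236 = 6059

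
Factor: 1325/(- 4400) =-53/176 = - 2^( -4 )*11^( - 1)*53^1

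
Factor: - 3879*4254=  - 2^1*3^3*431^1*709^1 = - 16501266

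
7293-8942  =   - 1649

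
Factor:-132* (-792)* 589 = 61576416 = 2^5  *3^3* 11^2*19^1*31^1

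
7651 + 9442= 17093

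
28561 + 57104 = 85665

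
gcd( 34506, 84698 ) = 2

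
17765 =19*935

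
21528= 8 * 2691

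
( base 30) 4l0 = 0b1000010000110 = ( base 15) 13C0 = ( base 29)50P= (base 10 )4230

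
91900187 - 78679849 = 13220338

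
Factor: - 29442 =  - 2^1*3^1*7^1*701^1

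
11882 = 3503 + 8379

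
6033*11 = 66363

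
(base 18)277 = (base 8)1415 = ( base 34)mx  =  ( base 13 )481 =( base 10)781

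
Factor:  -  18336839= -18336839^1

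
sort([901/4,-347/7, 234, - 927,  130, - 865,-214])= [-927, - 865, - 214, - 347/7,130, 901/4, 234]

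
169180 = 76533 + 92647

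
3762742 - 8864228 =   -  5101486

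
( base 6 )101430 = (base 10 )8154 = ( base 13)3933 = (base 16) 1FDA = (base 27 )B50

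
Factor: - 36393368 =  - 2^3 * 11^1*277^1*1493^1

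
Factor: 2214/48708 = 1/22  =  2^( - 1 ) * 11^(-1) 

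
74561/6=12426 + 5/6 =12426.83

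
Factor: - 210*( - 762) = 2^2* 3^2*5^1  *7^1*127^1 = 160020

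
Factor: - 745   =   - 5^1*149^1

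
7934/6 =1322+1/3 = 1322.33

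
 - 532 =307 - 839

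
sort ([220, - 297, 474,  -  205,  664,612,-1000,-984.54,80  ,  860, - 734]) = [ - 1000, - 984.54, - 734, - 297, - 205, 80,220, 474,612,664,860 ] 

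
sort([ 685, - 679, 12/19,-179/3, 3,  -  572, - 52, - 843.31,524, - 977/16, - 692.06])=[ - 843.31,  -  692.06 , - 679, - 572, - 977/16, - 179/3,  -  52,12/19, 3 , 524, 685]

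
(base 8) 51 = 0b101001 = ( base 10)41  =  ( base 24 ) 1h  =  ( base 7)56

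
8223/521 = 15 + 408/521 = 15.78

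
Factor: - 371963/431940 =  - 2^( - 2)*3^ ( - 1) * 5^(-1)*19^1*23^( - 1)*313^(-1 )*19577^1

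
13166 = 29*454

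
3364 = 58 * 58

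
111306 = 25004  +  86302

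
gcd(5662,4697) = 1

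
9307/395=9307/395 =23.56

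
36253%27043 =9210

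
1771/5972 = 1771/5972= 0.30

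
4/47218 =2/23609 = 0.00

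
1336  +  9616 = 10952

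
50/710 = 5/71  =  0.07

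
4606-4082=524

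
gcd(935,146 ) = 1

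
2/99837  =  2/99837 = 0.00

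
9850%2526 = 2272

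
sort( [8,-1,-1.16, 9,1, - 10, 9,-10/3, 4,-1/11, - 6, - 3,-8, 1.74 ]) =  [-10, - 8, - 6,-10/3 , -3, - 1.16, - 1, - 1/11, 1, 1.74, 4,8,9,9]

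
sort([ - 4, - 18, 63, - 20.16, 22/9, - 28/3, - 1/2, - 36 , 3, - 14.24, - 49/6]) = [ - 36, - 20.16, - 18 , - 14.24, - 28/3, - 49/6,-4, - 1/2, 22/9,3 , 63 ] 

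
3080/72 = 385/9 =42.78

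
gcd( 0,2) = 2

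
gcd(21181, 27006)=1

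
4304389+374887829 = 379192218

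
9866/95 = 103  +  81/95=103.85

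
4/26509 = 4/26509 = 0.00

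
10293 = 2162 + 8131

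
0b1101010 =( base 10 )106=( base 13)82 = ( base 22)4i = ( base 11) 97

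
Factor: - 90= - 2^1*3^2*5^1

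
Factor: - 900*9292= - 8362800 = - 2^4*3^2*  5^2*23^1*101^1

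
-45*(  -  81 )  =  3645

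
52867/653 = 52867/653 =80.96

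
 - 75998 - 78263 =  - 154261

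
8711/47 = 185 + 16/47 = 185.34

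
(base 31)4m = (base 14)a6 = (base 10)146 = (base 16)92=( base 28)56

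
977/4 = 977/4 = 244.25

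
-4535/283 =-4535/283= -16.02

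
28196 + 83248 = 111444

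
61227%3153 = 1320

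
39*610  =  23790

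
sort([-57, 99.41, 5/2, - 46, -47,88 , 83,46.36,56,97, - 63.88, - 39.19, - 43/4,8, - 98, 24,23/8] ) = [ - 98 ,-63.88, - 57,-47, - 46, - 39.19,-43/4,5/2,23/8,8, 24, 46.36  ,  56,83, 88, 97,99.41]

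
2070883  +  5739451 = 7810334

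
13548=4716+8832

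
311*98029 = 30487019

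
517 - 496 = 21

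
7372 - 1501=5871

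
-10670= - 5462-5208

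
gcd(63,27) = 9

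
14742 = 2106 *7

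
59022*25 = 1475550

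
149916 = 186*806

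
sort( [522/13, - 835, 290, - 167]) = [ - 835, - 167, 522/13, 290]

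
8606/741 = 11 + 35/57 = 11.61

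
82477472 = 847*97376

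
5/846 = 5/846=0.01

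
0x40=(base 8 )100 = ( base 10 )64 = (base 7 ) 121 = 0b1000000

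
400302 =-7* ( - 57186)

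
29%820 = 29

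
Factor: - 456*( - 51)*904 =21023424 = 2^6 * 3^2*17^1*19^1 * 113^1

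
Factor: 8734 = 2^1*11^1*397^1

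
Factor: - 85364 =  - 2^2*21341^1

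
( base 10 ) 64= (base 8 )100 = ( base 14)48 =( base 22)2k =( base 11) 59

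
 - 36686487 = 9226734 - 45913221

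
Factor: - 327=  - 3^1*109^1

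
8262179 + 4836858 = 13099037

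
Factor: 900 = 2^2 * 3^2*5^2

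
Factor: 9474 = 2^1*3^1*1579^1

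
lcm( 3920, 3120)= 152880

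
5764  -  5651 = 113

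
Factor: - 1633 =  -23^1*71^1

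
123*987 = 121401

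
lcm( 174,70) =6090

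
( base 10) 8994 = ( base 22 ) ici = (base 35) 7by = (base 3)110100010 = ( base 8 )21442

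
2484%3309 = 2484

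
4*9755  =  39020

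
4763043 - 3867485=895558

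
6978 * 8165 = 56975370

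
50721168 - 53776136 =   -  3054968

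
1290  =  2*645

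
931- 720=211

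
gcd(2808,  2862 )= 54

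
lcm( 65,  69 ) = 4485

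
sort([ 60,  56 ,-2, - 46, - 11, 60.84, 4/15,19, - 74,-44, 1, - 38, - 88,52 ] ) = [ - 88,-74, - 46,-44, - 38,-11, - 2,4/15,  1, 19, 52,56,60,60.84 ]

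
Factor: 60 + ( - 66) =-6 = -2^1*3^1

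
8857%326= 55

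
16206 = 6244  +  9962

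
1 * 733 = 733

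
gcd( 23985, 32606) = 1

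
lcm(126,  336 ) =1008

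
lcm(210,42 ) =210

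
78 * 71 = 5538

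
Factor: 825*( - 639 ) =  - 527175 = - 3^3*5^2*11^1*71^1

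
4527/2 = 4527/2 = 2263.50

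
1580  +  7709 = 9289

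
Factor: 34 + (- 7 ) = 3^3= 27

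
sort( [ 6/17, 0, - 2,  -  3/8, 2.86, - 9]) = [ - 9,-2,-3/8, 0, 6/17, 2.86 ]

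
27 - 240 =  - 213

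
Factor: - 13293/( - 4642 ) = 2^( - 1)*3^2*7^1*11^( - 1) = 63/22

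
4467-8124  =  -3657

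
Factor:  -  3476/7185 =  - 2^2*3^( - 1)*5^( - 1 )*11^1*79^1*479^(-1)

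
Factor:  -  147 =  - 3^1*7^2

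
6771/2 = 3385 + 1/2 =3385.50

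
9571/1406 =6+1135/1406=   6.81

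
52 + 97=149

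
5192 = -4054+9246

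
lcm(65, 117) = 585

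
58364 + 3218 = 61582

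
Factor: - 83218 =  -2^1*41609^1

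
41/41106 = 41/41106 = 0.00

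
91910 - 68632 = 23278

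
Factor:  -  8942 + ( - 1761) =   -  10703 = - 7^1*11^1*139^1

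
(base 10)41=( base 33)18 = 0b101001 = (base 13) 32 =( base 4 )221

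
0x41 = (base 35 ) 1U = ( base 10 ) 65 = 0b1000001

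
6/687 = 2/229 = 0.01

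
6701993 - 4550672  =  2151321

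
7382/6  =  3691/3 = 1230.33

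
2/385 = 2/385 = 0.01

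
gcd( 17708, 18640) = 932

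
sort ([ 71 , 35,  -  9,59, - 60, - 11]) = [ - 60,-11,-9 , 35,59,71 ]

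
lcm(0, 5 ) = 0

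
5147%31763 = 5147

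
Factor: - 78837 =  - 3^1 *11^1*2389^1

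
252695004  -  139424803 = 113270201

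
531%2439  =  531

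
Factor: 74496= 2^8*3^1*97^1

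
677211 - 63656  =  613555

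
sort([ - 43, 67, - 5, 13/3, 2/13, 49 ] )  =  [ - 43,  -  5, 2/13,13/3,49,67]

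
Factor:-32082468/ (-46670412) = 2673539/3889201 = 11^1*17^2*29^2*3889201^( - 1) 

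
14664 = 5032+9632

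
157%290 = 157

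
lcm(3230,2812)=239020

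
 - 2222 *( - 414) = 919908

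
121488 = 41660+79828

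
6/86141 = 6/86141 = 0.00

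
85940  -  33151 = 52789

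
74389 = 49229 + 25160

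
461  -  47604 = - 47143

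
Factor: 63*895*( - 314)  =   - 2^1*3^2*5^1*7^1*157^1*179^1 = - 17704890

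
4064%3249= 815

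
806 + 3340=4146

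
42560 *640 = 27238400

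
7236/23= 314+14/23 = 314.61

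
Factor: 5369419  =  11^1*19^1*23^1*1117^1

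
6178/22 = 3089/11 = 280.82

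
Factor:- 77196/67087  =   - 84/73= - 2^2 *3^1 * 7^1*73^( - 1)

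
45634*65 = 2966210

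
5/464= 5/464 = 0.01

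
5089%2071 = 947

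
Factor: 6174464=2^8*89^1 *271^1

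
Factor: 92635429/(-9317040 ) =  - 2^( - 4)*3^( - 1 )*5^(- 1)*38821^( - 1 )*92635429^1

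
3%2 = 1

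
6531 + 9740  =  16271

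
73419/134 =547 + 121/134=547.90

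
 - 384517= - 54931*7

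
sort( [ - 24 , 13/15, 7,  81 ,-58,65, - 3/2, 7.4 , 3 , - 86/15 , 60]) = [-58,-24,-86/15, - 3/2 , 13/15,3 , 7, 7.4, 60,  65,81] 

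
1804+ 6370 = 8174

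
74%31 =12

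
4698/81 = 58=58.00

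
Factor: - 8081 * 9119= - 73690639 = -11^1*829^1*8081^1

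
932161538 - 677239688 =254921850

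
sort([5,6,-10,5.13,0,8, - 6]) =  [ - 10  , - 6, 0,5,5.13,6, 8 ]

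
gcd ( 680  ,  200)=40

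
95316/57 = 31772/19 = 1672.21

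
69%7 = 6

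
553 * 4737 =2619561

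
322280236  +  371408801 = 693689037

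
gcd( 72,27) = 9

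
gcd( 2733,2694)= 3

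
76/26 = 2 +12/13=2.92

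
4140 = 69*60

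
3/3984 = 1/1328 = 0.00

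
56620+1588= 58208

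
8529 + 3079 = 11608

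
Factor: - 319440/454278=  - 2^3*5^1 * 11^2*6883^( - 1) = - 4840/6883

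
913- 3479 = - 2566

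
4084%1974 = 136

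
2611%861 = 28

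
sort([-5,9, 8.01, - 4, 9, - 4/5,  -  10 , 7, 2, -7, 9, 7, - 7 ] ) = [ - 10, - 7, - 7, - 5, - 4, - 4/5, 2,7, 7, 8.01,9,9, 9] 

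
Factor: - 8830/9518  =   - 5^1*883^1 * 4759^( - 1)= -4415/4759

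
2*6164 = 12328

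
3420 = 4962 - 1542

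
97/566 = 97/566 = 0.17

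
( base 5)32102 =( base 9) 2851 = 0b100001101000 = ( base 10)2152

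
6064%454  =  162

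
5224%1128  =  712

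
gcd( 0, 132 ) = 132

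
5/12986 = 5/12986 = 0.00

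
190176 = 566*336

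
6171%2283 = 1605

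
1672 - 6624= - 4952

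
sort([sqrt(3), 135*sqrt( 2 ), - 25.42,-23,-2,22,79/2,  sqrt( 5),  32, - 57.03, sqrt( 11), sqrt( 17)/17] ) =[ - 57.03 ,-25.42, - 23, - 2,sqrt( 17) /17, sqrt( 3),sqrt( 5),sqrt (11), 22, 32,79/2,135* sqrt( 2)] 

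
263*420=110460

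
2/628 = 1/314 = 0.00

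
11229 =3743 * 3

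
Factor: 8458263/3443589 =3^2*11^2*863^1*382621^( - 1 ) = 939807/382621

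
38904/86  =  19452/43  =  452.37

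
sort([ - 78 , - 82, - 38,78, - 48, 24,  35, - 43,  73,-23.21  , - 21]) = [ - 82, - 78, - 48, - 43,-38, - 23.21,  -  21,24, 35, 73,  78 ] 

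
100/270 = 10/27 = 0.37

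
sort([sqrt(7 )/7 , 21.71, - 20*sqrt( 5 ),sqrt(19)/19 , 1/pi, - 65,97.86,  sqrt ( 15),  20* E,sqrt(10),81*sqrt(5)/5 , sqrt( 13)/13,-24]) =[ -65,  -  20 * sqrt(5 ), - 24,sqrt ( 19)/19,sqrt(13)/13, 1/pi,sqrt(7)/7, sqrt ( 10),sqrt( 15 ),21.71, 81*sqrt(5)/5,20*E,  97.86]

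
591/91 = 591/91 = 6.49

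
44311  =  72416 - 28105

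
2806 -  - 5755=8561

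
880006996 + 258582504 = 1138589500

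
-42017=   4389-46406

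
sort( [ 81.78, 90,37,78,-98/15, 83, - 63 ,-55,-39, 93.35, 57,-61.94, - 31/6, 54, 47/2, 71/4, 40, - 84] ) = [-84,-63,-61.94,-55,-39, - 98/15, - 31/6 , 71/4,47/2 , 37,40, 54,  57, 78, 81.78,  83, 90 , 93.35]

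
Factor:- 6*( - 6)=36 = 2^2*3^2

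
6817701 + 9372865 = 16190566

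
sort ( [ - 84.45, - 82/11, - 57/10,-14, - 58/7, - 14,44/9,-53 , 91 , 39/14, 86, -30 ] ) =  [ - 84.45 , - 53,-30, - 14,-14, - 58/7, - 82/11,- 57/10, 39/14, 44/9,86,  91 ]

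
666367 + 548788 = 1215155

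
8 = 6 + 2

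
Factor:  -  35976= - 2^3 * 3^1*1499^1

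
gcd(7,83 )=1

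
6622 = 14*473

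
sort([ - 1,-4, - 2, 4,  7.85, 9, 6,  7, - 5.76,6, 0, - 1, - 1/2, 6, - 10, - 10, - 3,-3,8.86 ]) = [-10, - 10, - 5.76, - 4,-3, - 3, - 2, - 1, - 1, - 1/2,0, 4, 6,6,  6,7, 7.85, 8.86, 9] 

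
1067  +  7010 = 8077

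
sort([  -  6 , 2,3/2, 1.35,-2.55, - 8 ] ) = [-8, -6, - 2.55, 1.35, 3/2,2 ] 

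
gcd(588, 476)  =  28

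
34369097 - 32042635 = 2326462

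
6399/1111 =6399/1111 = 5.76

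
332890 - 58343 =274547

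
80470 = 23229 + 57241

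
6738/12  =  1123/2 = 561.50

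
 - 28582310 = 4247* ( - 6730)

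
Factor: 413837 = 73^1 * 5669^1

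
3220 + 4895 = 8115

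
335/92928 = 335/92928 =0.00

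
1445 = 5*289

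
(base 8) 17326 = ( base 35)6fj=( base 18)166a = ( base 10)7894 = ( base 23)el5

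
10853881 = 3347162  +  7506719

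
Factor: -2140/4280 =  - 2^(-1)  =  - 1/2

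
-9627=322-9949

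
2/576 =1/288 = 0.00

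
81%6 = 3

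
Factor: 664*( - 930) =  - 617520 = - 2^4 *3^1*5^1*31^1*83^1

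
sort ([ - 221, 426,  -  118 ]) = [  -  221, - 118,426]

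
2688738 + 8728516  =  11417254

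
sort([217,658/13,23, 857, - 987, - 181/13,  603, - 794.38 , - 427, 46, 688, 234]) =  [ - 987, - 794.38, - 427, - 181/13 , 23, 46,658/13 , 217,234,603,  688, 857] 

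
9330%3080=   90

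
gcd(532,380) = 76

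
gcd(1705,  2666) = 31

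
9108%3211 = 2686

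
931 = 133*7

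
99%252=99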